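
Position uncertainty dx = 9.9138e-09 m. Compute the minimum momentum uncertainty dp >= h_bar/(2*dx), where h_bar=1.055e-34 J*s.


dp = h_bar / (2 * dx)
= 1.055e-34 / (2 * 9.9138e-09)
= 1.055e-34 / 1.9828e-08
= 5.3209e-27 kg*m/s

5.3209e-27


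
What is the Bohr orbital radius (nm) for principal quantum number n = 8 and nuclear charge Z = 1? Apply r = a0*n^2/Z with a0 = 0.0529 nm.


r = a0 * n^2 / Z
= 0.0529 * 8^2 / 1
= 0.0529 * 64 / 1
= 3.3856 nm

3.3856


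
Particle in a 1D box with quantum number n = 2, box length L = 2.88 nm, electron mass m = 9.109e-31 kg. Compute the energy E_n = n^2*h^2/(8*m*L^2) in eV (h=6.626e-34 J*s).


E = n^2 * h^2 / (8 * m * L^2)
= 2^2 * (6.626e-34)^2 / (8 * 9.109e-31 * (2.88e-9)^2)
= 4 * 4.3904e-67 / (8 * 9.109e-31 * 8.2944e-18)
= 2.9055e-20 J
= 0.1814 eV

0.1814


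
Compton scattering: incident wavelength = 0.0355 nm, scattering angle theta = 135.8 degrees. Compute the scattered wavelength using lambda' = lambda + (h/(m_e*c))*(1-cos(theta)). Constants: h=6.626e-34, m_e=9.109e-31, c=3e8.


Compton wavelength: h/(m_e*c) = 2.4247e-12 m
d_lambda = 2.4247e-12 * (1 - cos(135.8 deg))
= 2.4247e-12 * 1.716911
= 4.1630e-12 m = 0.004163 nm
lambda' = 0.0355 + 0.004163
= 0.039663 nm

0.039663


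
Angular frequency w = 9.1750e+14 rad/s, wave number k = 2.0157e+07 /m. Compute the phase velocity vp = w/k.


vp = w / k
= 9.1750e+14 / 2.0157e+07
= 4.5518e+07 m/s

4.5518e+07


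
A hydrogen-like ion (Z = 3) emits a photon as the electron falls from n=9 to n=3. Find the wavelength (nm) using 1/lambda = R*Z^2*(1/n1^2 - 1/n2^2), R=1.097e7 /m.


1/lambda = R * Z^2 * (1/n1^2 - 1/n2^2)
= 1.097e7 * 3^2 * (1/3^2 - 1/9^2)
= 1.097e7 * 9 * (0.111111 - 0.012346)
= 9.7511e+06 /m
lambda = 1 / 9.7511e+06
= 102.5524 nm

102.5524


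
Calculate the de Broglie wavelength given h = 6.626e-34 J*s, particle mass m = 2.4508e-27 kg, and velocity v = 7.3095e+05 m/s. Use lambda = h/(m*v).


lambda = h / (m * v)
= 6.626e-34 / (2.4508e-27 * 7.3095e+05)
= 6.626e-34 / 1.7914e-21
= 3.6988e-13 m

3.6988e-13


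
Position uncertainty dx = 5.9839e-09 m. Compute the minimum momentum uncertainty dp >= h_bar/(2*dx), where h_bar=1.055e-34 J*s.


dp = h_bar / (2 * dx)
= 1.055e-34 / (2 * 5.9839e-09)
= 1.055e-34 / 1.1968e-08
= 8.8153e-27 kg*m/s

8.8153e-27


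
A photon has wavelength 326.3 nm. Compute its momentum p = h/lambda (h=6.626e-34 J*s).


p = h / lambda
= 6.626e-34 / (326.3e-9)
= 6.626e-34 / 3.2630e-07
= 2.0306e-27 kg*m/s

2.0306e-27


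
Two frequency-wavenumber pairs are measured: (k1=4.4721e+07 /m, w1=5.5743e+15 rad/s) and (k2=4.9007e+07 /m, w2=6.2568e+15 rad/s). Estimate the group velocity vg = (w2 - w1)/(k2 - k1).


vg = (w2 - w1) / (k2 - k1)
= (6.2568e+15 - 5.5743e+15) / (4.9007e+07 - 4.4721e+07)
= 6.8250e+14 / 4.2860e+06
= 1.5924e+08 m/s

1.5924e+08


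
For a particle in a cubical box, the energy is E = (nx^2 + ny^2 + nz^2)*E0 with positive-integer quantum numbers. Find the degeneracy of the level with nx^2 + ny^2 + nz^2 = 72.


Enumerate all (nx, ny, nz) with nx^2 + ny^2 + nz^2 = 72:
(2,2,8)
(2,8,2)
(8,2,2)
Total degeneracy = 3

3


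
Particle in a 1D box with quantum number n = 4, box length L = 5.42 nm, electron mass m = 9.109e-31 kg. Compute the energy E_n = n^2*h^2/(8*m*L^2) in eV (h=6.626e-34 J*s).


E = n^2 * h^2 / (8 * m * L^2)
= 4^2 * (6.626e-34)^2 / (8 * 9.109e-31 * (5.42e-9)^2)
= 16 * 4.3904e-67 / (8 * 9.109e-31 * 2.9376e-17)
= 3.2814e-20 J
= 0.2048 eV

0.2048


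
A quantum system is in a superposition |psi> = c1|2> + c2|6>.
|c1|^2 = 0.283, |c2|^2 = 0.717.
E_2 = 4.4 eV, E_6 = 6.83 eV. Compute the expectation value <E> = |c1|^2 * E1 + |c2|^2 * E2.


<E> = |c1|^2 * E1 + |c2|^2 * E2
= 0.283 * 4.4 + 0.717 * 6.83
= 1.2452 + 4.8971
= 6.1423 eV

6.1423


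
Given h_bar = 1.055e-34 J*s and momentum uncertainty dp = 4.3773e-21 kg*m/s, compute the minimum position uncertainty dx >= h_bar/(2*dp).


dx = h_bar / (2 * dp)
= 1.055e-34 / (2 * 4.3773e-21)
= 1.055e-34 / 8.7546e-21
= 1.2051e-14 m

1.2051e-14


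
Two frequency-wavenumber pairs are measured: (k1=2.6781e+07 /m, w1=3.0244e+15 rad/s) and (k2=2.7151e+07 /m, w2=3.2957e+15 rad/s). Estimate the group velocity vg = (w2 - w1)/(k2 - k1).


vg = (w2 - w1) / (k2 - k1)
= (3.2957e+15 - 3.0244e+15) / (2.7151e+07 - 2.6781e+07)
= 2.7130e+14 / 3.7000e+05
= 7.3324e+08 m/s

7.3324e+08


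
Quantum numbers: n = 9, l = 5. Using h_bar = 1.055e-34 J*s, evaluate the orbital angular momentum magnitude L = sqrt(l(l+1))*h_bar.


L = sqrt(l*(l+1)) * h_bar
= sqrt(5 * 6) * 1.055e-34
= sqrt(30) * 1.055e-34
= 5.4772 * 1.055e-34
= 5.7785e-34 J*s

5.7785e-34


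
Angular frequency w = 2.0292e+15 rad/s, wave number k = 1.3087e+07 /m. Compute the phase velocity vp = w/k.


vp = w / k
= 2.0292e+15 / 1.3087e+07
= 1.5505e+08 m/s

1.5505e+08


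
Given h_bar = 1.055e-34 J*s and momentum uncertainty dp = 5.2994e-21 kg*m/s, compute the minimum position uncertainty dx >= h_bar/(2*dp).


dx = h_bar / (2 * dp)
= 1.055e-34 / (2 * 5.2994e-21)
= 1.055e-34 / 1.0599e-20
= 9.9540e-15 m

9.9540e-15


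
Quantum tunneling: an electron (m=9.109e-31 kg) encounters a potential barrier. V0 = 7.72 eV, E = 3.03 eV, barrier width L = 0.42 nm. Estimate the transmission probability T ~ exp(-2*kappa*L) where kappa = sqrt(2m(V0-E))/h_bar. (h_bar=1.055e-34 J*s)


V0 - E = 4.69 eV = 7.5134e-19 J
kappa = sqrt(2 * m * (V0-E)) / h_bar
= sqrt(2 * 9.109e-31 * 7.5134e-19) / 1.055e-34
= 1.1090e+10 /m
2*kappa*L = 2 * 1.1090e+10 * 0.42e-9
= 9.3153
T = exp(-9.3153) = 9.003994e-05

9.003994e-05


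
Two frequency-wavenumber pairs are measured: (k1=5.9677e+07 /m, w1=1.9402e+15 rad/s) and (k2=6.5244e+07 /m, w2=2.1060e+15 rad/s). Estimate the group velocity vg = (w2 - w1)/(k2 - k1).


vg = (w2 - w1) / (k2 - k1)
= (2.1060e+15 - 1.9402e+15) / (6.5244e+07 - 5.9677e+07)
= 1.6580e+14 / 5.5670e+06
= 2.9783e+07 m/s

2.9783e+07


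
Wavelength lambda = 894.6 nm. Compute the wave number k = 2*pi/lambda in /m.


k = 2 * pi / lambda
= 6.2832 / (894.6e-9)
= 6.2832 / 8.9460e-07
= 7.0235e+06 /m

7.0235e+06


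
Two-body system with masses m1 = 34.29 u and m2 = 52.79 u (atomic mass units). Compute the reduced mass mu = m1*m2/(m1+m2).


mu = m1 * m2 / (m1 + m2)
= 34.29 * 52.79 / (34.29 + 52.79)
= 1810.1691 / 87.08
= 20.7874 u

20.7874


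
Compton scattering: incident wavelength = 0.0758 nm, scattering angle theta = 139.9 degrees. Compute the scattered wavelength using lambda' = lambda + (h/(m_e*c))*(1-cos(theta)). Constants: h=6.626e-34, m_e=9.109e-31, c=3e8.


Compton wavelength: h/(m_e*c) = 2.4247e-12 m
d_lambda = 2.4247e-12 * (1 - cos(139.9 deg))
= 2.4247e-12 * 1.764921
= 4.2794e-12 m = 0.004279 nm
lambda' = 0.0758 + 0.004279
= 0.080079 nm

0.080079


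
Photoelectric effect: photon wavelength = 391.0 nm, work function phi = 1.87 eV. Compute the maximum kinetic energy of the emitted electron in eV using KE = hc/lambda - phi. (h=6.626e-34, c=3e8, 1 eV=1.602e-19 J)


E_photon = hc / lambda
= (6.626e-34)(3e8) / (391.0e-9)
= 5.0839e-19 J
= 3.1735 eV
KE = E_photon - phi
= 3.1735 - 1.87
= 1.3035 eV

1.3035


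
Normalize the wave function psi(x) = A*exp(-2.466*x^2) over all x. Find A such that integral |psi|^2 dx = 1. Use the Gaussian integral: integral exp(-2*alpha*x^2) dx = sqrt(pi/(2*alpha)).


integral |psi|^2 dx = A^2 * sqrt(pi/(2*alpha)) = 1
A^2 = sqrt(2*alpha/pi)
= sqrt(2 * 2.466 / pi)
= 1.252958
A = sqrt(1.252958)
= 1.1194

1.1194


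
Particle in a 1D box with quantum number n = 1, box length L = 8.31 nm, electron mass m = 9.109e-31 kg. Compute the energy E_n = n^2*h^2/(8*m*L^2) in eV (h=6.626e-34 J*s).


E = n^2 * h^2 / (8 * m * L^2)
= 1^2 * (6.626e-34)^2 / (8 * 9.109e-31 * (8.31e-9)^2)
= 1 * 4.3904e-67 / (8 * 9.109e-31 * 6.9056e-17)
= 8.7245e-22 J
= 0.0054 eV

0.0054


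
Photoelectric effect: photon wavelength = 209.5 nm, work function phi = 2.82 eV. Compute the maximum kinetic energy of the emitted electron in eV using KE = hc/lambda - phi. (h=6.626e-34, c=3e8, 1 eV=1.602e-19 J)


E_photon = hc / lambda
= (6.626e-34)(3e8) / (209.5e-9)
= 9.4883e-19 J
= 5.9228 eV
KE = E_photon - phi
= 5.9228 - 2.82
= 3.1028 eV

3.1028


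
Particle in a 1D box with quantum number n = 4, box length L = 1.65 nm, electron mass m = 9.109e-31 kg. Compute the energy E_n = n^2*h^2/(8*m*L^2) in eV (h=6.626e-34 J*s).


E = n^2 * h^2 / (8 * m * L^2)
= 4^2 * (6.626e-34)^2 / (8 * 9.109e-31 * (1.65e-9)^2)
= 16 * 4.3904e-67 / (8 * 9.109e-31 * 2.7225e-18)
= 3.5407e-19 J
= 2.2102 eV

2.2102


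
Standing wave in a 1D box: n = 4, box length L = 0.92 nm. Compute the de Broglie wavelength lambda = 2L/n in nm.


lambda = 2L / n
= 2 * 0.92 / 4
= 1.84 / 4
= 0.46 nm

0.46


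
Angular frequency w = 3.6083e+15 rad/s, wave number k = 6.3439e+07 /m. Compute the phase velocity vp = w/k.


vp = w / k
= 3.6083e+15 / 6.3439e+07
= 5.6878e+07 m/s

5.6878e+07


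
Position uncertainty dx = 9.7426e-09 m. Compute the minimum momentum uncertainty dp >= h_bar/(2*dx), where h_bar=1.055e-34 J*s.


dp = h_bar / (2 * dx)
= 1.055e-34 / (2 * 9.7426e-09)
= 1.055e-34 / 1.9485e-08
= 5.4144e-27 kg*m/s

5.4144e-27


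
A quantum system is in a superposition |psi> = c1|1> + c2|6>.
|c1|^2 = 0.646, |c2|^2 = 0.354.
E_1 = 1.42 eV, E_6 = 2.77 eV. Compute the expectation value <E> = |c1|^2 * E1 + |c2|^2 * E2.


<E> = |c1|^2 * E1 + |c2|^2 * E2
= 0.646 * 1.42 + 0.354 * 2.77
= 0.9173 + 0.9806
= 1.8979 eV

1.8979


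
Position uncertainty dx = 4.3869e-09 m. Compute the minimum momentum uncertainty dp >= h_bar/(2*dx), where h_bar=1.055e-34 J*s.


dp = h_bar / (2 * dx)
= 1.055e-34 / (2 * 4.3869e-09)
= 1.055e-34 / 8.7738e-09
= 1.2024e-26 kg*m/s

1.2024e-26


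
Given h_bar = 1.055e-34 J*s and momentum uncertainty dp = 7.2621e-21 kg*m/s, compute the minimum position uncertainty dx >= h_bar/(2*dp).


dx = h_bar / (2 * dp)
= 1.055e-34 / (2 * 7.2621e-21)
= 1.055e-34 / 1.4524e-20
= 7.2637e-15 m

7.2637e-15


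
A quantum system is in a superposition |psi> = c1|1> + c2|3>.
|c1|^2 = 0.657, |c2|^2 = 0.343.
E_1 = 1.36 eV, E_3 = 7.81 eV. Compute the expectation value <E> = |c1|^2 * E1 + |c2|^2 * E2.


<E> = |c1|^2 * E1 + |c2|^2 * E2
= 0.657 * 1.36 + 0.343 * 7.81
= 0.8935 + 2.6788
= 3.5724 eV

3.5724


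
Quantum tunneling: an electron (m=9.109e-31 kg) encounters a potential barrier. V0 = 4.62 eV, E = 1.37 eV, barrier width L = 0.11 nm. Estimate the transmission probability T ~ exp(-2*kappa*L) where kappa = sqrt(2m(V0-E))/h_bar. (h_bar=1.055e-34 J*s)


V0 - E = 3.25 eV = 5.2065e-19 J
kappa = sqrt(2 * m * (V0-E)) / h_bar
= sqrt(2 * 9.109e-31 * 5.2065e-19) / 1.055e-34
= 9.2315e+09 /m
2*kappa*L = 2 * 9.2315e+09 * 0.11e-9
= 2.0309
T = exp(-2.0309) = 1.312143e-01

1.312143e-01


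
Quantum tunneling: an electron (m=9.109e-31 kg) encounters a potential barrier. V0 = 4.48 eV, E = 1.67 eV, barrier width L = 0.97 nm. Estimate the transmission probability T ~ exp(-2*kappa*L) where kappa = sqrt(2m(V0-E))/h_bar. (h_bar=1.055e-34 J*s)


V0 - E = 2.81 eV = 4.5016e-19 J
kappa = sqrt(2 * m * (V0-E)) / h_bar
= sqrt(2 * 9.109e-31 * 4.5016e-19) / 1.055e-34
= 8.5839e+09 /m
2*kappa*L = 2 * 8.5839e+09 * 0.97e-9
= 16.6527
T = exp(-16.6527) = 5.859151e-08

5.859151e-08


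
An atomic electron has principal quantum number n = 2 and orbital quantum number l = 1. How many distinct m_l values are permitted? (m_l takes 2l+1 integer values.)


m_l ranges from -l to +l in integer steps
So m_l goes from -1 to +1
Count = 2l + 1 = 2*1 + 1
= 3

3


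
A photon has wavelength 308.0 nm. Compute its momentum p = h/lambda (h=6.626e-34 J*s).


p = h / lambda
= 6.626e-34 / (308.0e-9)
= 6.626e-34 / 3.0800e-07
= 2.1513e-27 kg*m/s

2.1513e-27


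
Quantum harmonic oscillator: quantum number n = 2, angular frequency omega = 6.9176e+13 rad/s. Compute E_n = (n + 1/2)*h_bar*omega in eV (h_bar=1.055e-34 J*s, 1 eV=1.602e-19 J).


E = (n + 1/2) * h_bar * omega
= (2 + 0.5) * 1.055e-34 * 6.9176e+13
= 2.5 * 7.2981e-21
= 1.8245e-20 J
= 0.1139 eV

0.1139


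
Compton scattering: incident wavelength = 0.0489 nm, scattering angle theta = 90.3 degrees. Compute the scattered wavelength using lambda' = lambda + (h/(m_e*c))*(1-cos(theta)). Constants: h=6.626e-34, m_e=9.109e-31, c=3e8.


Compton wavelength: h/(m_e*c) = 2.4247e-12 m
d_lambda = 2.4247e-12 * (1 - cos(90.3 deg))
= 2.4247e-12 * 1.005236
= 2.4374e-12 m = 0.002437 nm
lambda' = 0.0489 + 0.002437
= 0.051337 nm

0.051337


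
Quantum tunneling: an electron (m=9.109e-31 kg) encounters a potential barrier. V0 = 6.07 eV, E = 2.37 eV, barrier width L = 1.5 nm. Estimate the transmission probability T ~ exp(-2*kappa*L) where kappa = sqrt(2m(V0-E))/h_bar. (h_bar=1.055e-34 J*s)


V0 - E = 3.7 eV = 5.9274e-19 J
kappa = sqrt(2 * m * (V0-E)) / h_bar
= sqrt(2 * 9.109e-31 * 5.9274e-19) / 1.055e-34
= 9.8499e+09 /m
2*kappa*L = 2 * 9.8499e+09 * 1.5e-9
= 29.5496
T = exp(-29.5496) = 1.468189e-13

1.468189e-13


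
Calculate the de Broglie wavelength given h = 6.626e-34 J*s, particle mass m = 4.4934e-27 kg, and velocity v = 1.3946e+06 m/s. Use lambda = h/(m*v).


lambda = h / (m * v)
= 6.626e-34 / (4.4934e-27 * 1.3946e+06)
= 6.626e-34 / 6.2665e-21
= 1.0574e-13 m

1.0574e-13


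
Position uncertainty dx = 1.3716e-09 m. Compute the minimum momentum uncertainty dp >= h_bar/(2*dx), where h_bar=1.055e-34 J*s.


dp = h_bar / (2 * dx)
= 1.055e-34 / (2 * 1.3716e-09)
= 1.055e-34 / 2.7432e-09
= 3.8459e-26 kg*m/s

3.8459e-26


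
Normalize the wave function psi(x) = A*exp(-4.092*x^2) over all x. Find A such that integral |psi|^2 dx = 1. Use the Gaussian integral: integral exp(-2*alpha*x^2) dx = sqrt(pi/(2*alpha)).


integral |psi|^2 dx = A^2 * sqrt(pi/(2*alpha)) = 1
A^2 = sqrt(2*alpha/pi)
= sqrt(2 * 4.092 / pi)
= 1.614016
A = sqrt(1.614016)
= 1.2704

1.2704


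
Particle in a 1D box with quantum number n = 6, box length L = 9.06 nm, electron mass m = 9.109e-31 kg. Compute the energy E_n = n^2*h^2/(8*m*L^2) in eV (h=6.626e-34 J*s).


E = n^2 * h^2 / (8 * m * L^2)
= 6^2 * (6.626e-34)^2 / (8 * 9.109e-31 * (9.06e-9)^2)
= 36 * 4.3904e-67 / (8 * 9.109e-31 * 8.2084e-17)
= 2.6423e-20 J
= 0.1649 eV

0.1649


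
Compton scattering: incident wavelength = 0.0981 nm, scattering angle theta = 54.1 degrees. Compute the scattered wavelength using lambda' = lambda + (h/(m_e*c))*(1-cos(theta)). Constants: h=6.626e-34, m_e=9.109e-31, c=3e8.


Compton wavelength: h/(m_e*c) = 2.4247e-12 m
d_lambda = 2.4247e-12 * (1 - cos(54.1 deg))
= 2.4247e-12 * 0.413628
= 1.0029e-12 m = 0.001003 nm
lambda' = 0.0981 + 0.001003
= 0.099103 nm

0.099103


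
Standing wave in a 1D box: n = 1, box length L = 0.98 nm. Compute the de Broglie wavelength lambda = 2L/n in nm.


lambda = 2L / n
= 2 * 0.98 / 1
= 1.96 / 1
= 1.96 nm

1.96


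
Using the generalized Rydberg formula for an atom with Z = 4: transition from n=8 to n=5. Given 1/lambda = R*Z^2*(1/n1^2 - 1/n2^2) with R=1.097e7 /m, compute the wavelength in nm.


1/lambda = R * Z^2 * (1/n1^2 - 1/n2^2)
= 1.097e7 * 4^2 * (1/5^2 - 1/8^2)
= 1.097e7 * 16 * (0.04 - 0.015625)
= 4.2783e+06 /m
lambda = 1 / 4.2783e+06
= 233.7377 nm

233.7377


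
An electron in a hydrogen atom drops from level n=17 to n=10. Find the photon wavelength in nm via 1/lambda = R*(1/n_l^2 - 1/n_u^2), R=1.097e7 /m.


1/lambda = R * (1/n_l^2 - 1/n_u^2)
= 1.097e7 * (1/10^2 - 1/17^2)
= 1.097e7 * (0.01 - 0.00346)
= 1.097e7 * 0.00654
= 7.1742e+04 /m
lambda = 1 / 7.1742e+04 = 13938.9292 nm

13938.9292


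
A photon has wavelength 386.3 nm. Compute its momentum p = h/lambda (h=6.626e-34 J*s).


p = h / lambda
= 6.626e-34 / (386.3e-9)
= 6.626e-34 / 3.8630e-07
= 1.7152e-27 kg*m/s

1.7152e-27


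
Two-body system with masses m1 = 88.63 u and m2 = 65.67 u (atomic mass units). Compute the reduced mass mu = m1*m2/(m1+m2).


mu = m1 * m2 / (m1 + m2)
= 88.63 * 65.67 / (88.63 + 65.67)
= 5820.3321 / 154.3
= 37.7209 u

37.7209


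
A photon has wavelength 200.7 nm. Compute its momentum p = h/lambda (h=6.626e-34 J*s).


p = h / lambda
= 6.626e-34 / (200.7e-9)
= 6.626e-34 / 2.0070e-07
= 3.3014e-27 kg*m/s

3.3014e-27


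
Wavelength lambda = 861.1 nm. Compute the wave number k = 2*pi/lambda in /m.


k = 2 * pi / lambda
= 6.2832 / (861.1e-9)
= 6.2832 / 8.6110e-07
= 7.2967e+06 /m

7.2967e+06


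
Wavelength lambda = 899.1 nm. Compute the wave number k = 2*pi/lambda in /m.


k = 2 * pi / lambda
= 6.2832 / (899.1e-9)
= 6.2832 / 8.9910e-07
= 6.9883e+06 /m

6.9883e+06


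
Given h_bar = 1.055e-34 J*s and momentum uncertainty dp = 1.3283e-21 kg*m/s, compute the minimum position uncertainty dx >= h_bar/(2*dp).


dx = h_bar / (2 * dp)
= 1.055e-34 / (2 * 1.3283e-21)
= 1.055e-34 / 2.6566e-21
= 3.9712e-14 m

3.9712e-14


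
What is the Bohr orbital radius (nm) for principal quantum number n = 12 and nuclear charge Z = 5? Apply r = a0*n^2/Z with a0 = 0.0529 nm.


r = a0 * n^2 / Z
= 0.0529 * 12^2 / 5
= 0.0529 * 144 / 5
= 1.5235 nm

1.5235


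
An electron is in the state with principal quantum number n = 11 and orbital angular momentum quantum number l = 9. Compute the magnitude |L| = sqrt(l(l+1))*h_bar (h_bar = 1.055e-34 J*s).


L = sqrt(l*(l+1)) * h_bar
= sqrt(9 * 10) * 1.055e-34
= sqrt(90) * 1.055e-34
= 9.4868 * 1.055e-34
= 1.0009e-33 J*s

1.0009e-33


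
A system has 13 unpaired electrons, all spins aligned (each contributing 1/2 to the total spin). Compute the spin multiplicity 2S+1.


Total spin S = N * (1/2) = 13 * 0.5 = 6.5
Spin multiplicity = 2S + 1
= 2 * 6.5 + 1
= 14

14


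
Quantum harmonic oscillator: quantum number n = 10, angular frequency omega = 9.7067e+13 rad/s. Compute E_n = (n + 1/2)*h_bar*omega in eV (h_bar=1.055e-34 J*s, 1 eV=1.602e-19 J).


E = (n + 1/2) * h_bar * omega
= (10 + 0.5) * 1.055e-34 * 9.7067e+13
= 10.5 * 1.0241e-20
= 1.0753e-19 J
= 0.6712 eV

0.6712


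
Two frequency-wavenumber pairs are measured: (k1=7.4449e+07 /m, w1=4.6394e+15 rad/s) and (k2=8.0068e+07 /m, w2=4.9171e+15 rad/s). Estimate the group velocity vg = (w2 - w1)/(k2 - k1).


vg = (w2 - w1) / (k2 - k1)
= (4.9171e+15 - 4.6394e+15) / (8.0068e+07 - 7.4449e+07)
= 2.7770e+14 / 5.6190e+06
= 4.9422e+07 m/s

4.9422e+07


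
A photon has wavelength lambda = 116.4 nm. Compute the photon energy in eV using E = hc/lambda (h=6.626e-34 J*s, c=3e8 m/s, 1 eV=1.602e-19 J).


E = hc / lambda
= (6.626e-34)(3e8) / (116.4e-9)
= 1.9878e-25 / 1.1640e-07
= 1.7077e-18 J
Converting to eV: 1.7077e-18 / 1.602e-19
= 10.66 eV

10.66


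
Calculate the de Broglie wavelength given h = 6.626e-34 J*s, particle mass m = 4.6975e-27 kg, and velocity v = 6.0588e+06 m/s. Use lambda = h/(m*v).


lambda = h / (m * v)
= 6.626e-34 / (4.6975e-27 * 6.0588e+06)
= 6.626e-34 / 2.8461e-20
= 2.3281e-14 m

2.3281e-14


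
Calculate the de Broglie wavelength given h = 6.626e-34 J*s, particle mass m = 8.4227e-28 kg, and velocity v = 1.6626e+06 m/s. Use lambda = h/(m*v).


lambda = h / (m * v)
= 6.626e-34 / (8.4227e-28 * 1.6626e+06)
= 6.626e-34 / 1.4004e-21
= 4.7316e-13 m

4.7316e-13


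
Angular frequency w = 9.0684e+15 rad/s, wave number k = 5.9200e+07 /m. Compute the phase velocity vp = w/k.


vp = w / k
= 9.0684e+15 / 5.9200e+07
= 1.5318e+08 m/s

1.5318e+08


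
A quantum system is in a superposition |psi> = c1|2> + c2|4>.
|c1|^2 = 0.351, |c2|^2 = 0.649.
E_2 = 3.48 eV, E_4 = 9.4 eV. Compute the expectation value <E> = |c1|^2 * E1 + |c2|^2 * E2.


<E> = |c1|^2 * E1 + |c2|^2 * E2
= 0.351 * 3.48 + 0.649 * 9.4
= 1.2215 + 6.1006
= 7.3221 eV

7.3221


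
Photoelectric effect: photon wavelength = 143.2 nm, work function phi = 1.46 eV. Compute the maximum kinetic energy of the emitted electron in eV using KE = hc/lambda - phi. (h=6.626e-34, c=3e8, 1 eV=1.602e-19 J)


E_photon = hc / lambda
= (6.626e-34)(3e8) / (143.2e-9)
= 1.3881e-18 J
= 8.665 eV
KE = E_photon - phi
= 8.665 - 1.46
= 7.205 eV

7.205


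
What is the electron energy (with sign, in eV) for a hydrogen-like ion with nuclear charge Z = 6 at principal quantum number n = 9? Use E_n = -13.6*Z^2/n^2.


E_n = -13.6 * Z^2 / n^2
= -13.6 * 6^2 / 9^2
= -13.6 * 36 / 81
= -6.0444 eV

-6.0444


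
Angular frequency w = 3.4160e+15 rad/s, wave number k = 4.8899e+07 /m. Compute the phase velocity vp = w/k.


vp = w / k
= 3.4160e+15 / 4.8899e+07
= 6.9858e+07 m/s

6.9858e+07


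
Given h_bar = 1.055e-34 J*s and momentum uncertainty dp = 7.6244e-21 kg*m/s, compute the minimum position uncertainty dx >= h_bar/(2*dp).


dx = h_bar / (2 * dp)
= 1.055e-34 / (2 * 7.6244e-21)
= 1.055e-34 / 1.5249e-20
= 6.9186e-15 m

6.9186e-15


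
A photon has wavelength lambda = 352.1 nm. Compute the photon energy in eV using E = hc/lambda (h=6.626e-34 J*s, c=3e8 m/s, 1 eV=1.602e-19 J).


E = hc / lambda
= (6.626e-34)(3e8) / (352.1e-9)
= 1.9878e-25 / 3.5210e-07
= 5.6456e-19 J
Converting to eV: 5.6456e-19 / 1.602e-19
= 3.5241 eV

3.5241


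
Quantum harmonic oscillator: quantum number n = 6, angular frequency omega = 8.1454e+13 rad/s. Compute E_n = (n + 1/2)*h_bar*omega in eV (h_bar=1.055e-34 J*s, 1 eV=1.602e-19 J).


E = (n + 1/2) * h_bar * omega
= (6 + 0.5) * 1.055e-34 * 8.1454e+13
= 6.5 * 8.5934e-21
= 5.5857e-20 J
= 0.3487 eV

0.3487


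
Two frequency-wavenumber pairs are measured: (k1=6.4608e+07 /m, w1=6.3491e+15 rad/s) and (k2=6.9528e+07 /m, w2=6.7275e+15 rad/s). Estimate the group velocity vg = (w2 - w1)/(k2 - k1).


vg = (w2 - w1) / (k2 - k1)
= (6.7275e+15 - 6.3491e+15) / (6.9528e+07 - 6.4608e+07)
= 3.7840e+14 / 4.9200e+06
= 7.6911e+07 m/s

7.6911e+07


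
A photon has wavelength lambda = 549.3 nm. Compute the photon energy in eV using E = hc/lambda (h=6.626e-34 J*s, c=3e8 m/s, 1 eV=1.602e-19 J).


E = hc / lambda
= (6.626e-34)(3e8) / (549.3e-9)
= 1.9878e-25 / 5.4930e-07
= 3.6188e-19 J
Converting to eV: 3.6188e-19 / 1.602e-19
= 2.2589 eV

2.2589


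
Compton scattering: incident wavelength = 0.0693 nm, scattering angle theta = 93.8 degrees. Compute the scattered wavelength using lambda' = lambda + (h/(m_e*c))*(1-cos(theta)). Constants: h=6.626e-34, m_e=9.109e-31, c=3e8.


Compton wavelength: h/(m_e*c) = 2.4247e-12 m
d_lambda = 2.4247e-12 * (1 - cos(93.8 deg))
= 2.4247e-12 * 1.066274
= 2.5854e-12 m = 0.002585 nm
lambda' = 0.0693 + 0.002585
= 0.071885 nm

0.071885


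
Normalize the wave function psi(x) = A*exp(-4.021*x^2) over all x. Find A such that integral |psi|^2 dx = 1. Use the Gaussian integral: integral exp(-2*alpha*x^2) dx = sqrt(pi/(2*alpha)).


integral |psi|^2 dx = A^2 * sqrt(pi/(2*alpha)) = 1
A^2 = sqrt(2*alpha/pi)
= sqrt(2 * 4.021 / pi)
= 1.599953
A = sqrt(1.599953)
= 1.2649

1.2649


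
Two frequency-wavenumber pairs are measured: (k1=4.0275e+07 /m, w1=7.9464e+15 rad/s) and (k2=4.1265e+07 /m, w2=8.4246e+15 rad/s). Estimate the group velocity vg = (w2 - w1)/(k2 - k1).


vg = (w2 - w1) / (k2 - k1)
= (8.4246e+15 - 7.9464e+15) / (4.1265e+07 - 4.0275e+07)
= 4.7820e+14 / 9.9000e+05
= 4.8303e+08 m/s

4.8303e+08


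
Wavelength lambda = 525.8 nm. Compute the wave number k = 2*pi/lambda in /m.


k = 2 * pi / lambda
= 6.2832 / (525.8e-9)
= 6.2832 / 5.2580e-07
= 1.1950e+07 /m

1.1950e+07


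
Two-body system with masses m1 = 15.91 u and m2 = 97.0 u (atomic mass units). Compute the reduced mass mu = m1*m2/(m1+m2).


mu = m1 * m2 / (m1 + m2)
= 15.91 * 97.0 / (15.91 + 97.0)
= 1543.27 / 112.91
= 13.6681 u

13.6681


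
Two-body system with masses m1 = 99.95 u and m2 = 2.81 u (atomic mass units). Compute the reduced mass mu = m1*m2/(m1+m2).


mu = m1 * m2 / (m1 + m2)
= 99.95 * 2.81 / (99.95 + 2.81)
= 280.8595 / 102.76
= 2.7332 u

2.7332


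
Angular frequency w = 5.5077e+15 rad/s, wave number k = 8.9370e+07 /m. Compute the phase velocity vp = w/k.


vp = w / k
= 5.5077e+15 / 8.9370e+07
= 6.1628e+07 m/s

6.1628e+07


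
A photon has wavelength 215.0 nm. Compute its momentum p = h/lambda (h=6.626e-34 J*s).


p = h / lambda
= 6.626e-34 / (215.0e-9)
= 6.626e-34 / 2.1500e-07
= 3.0819e-27 kg*m/s

3.0819e-27


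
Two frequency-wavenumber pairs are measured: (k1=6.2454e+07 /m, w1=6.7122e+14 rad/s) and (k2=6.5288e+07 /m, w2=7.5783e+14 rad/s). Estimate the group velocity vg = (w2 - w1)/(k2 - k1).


vg = (w2 - w1) / (k2 - k1)
= (7.5783e+14 - 6.7122e+14) / (6.5288e+07 - 6.2454e+07)
= 8.6610e+13 / 2.8340e+06
= 3.0561e+07 m/s

3.0561e+07


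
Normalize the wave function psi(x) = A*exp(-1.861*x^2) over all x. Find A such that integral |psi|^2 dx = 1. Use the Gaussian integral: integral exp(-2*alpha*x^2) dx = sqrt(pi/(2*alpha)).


integral |psi|^2 dx = A^2 * sqrt(pi/(2*alpha)) = 1
A^2 = sqrt(2*alpha/pi)
= sqrt(2 * 1.861 / pi)
= 1.088462
A = sqrt(1.088462)
= 1.0433

1.0433


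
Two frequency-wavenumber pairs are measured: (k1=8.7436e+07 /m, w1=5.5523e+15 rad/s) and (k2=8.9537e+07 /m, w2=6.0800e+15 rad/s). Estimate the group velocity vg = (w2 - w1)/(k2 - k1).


vg = (w2 - w1) / (k2 - k1)
= (6.0800e+15 - 5.5523e+15) / (8.9537e+07 - 8.7436e+07)
= 5.2770e+14 / 2.1010e+06
= 2.5117e+08 m/s

2.5117e+08


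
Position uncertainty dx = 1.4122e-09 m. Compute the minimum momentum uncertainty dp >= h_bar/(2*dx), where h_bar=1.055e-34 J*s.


dp = h_bar / (2 * dx)
= 1.055e-34 / (2 * 1.4122e-09)
= 1.055e-34 / 2.8244e-09
= 3.7353e-26 kg*m/s

3.7353e-26


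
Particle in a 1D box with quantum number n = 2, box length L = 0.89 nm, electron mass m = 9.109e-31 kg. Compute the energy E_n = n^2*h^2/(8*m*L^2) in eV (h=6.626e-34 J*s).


E = n^2 * h^2 / (8 * m * L^2)
= 2^2 * (6.626e-34)^2 / (8 * 9.109e-31 * (0.89e-9)^2)
= 4 * 4.3904e-67 / (8 * 9.109e-31 * 7.9210e-19)
= 3.0424e-19 J
= 1.8992 eV

1.8992


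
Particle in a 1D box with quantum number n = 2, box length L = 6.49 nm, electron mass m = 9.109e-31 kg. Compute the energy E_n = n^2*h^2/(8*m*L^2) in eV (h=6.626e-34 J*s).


E = n^2 * h^2 / (8 * m * L^2)
= 2^2 * (6.626e-34)^2 / (8 * 9.109e-31 * (6.49e-9)^2)
= 4 * 4.3904e-67 / (8 * 9.109e-31 * 4.2120e-17)
= 5.7215e-21 J
= 0.0357 eV

0.0357


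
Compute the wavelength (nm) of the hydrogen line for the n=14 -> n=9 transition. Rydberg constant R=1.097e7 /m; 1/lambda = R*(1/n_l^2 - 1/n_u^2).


1/lambda = R * (1/n_l^2 - 1/n_u^2)
= 1.097e7 * (1/9^2 - 1/14^2)
= 1.097e7 * (0.012346 - 0.005102)
= 1.097e7 * 0.007244
= 7.9463e+04 /m
lambda = 1 / 7.9463e+04 = 12584.519 nm

12584.519


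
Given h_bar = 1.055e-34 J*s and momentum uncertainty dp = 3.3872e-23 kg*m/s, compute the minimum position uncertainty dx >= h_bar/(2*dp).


dx = h_bar / (2 * dp)
= 1.055e-34 / (2 * 3.3872e-23)
= 1.055e-34 / 6.7744e-23
= 1.5573e-12 m

1.5573e-12


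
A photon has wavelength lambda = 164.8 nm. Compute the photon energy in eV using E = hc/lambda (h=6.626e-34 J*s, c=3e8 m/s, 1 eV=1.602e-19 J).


E = hc / lambda
= (6.626e-34)(3e8) / (164.8e-9)
= 1.9878e-25 / 1.6480e-07
= 1.2062e-18 J
Converting to eV: 1.2062e-18 / 1.602e-19
= 7.5293 eV

7.5293


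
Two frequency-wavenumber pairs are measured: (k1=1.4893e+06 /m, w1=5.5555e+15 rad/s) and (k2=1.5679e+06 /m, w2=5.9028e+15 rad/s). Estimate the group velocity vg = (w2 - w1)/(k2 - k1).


vg = (w2 - w1) / (k2 - k1)
= (5.9028e+15 - 5.5555e+15) / (1.5679e+06 - 1.4893e+06)
= 3.4730e+14 / 7.8600e+04
= 4.4186e+09 m/s

4.4186e+09


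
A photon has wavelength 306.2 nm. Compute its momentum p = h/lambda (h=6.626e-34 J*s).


p = h / lambda
= 6.626e-34 / (306.2e-9)
= 6.626e-34 / 3.0620e-07
= 2.1639e-27 kg*m/s

2.1639e-27


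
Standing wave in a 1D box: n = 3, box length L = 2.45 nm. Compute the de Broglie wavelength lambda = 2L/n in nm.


lambda = 2L / n
= 2 * 2.45 / 3
= 4.9 / 3
= 1.6333 nm

1.6333


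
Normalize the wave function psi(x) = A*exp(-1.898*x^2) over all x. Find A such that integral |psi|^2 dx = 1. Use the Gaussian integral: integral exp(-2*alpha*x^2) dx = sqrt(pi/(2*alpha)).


integral |psi|^2 dx = A^2 * sqrt(pi/(2*alpha)) = 1
A^2 = sqrt(2*alpha/pi)
= sqrt(2 * 1.898 / pi)
= 1.099229
A = sqrt(1.099229)
= 1.0484

1.0484


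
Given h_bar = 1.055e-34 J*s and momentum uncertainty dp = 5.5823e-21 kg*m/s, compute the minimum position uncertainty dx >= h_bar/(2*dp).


dx = h_bar / (2 * dp)
= 1.055e-34 / (2 * 5.5823e-21)
= 1.055e-34 / 1.1165e-20
= 9.4495e-15 m

9.4495e-15


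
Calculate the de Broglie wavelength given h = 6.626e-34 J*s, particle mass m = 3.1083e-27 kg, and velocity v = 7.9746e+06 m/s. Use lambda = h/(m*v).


lambda = h / (m * v)
= 6.626e-34 / (3.1083e-27 * 7.9746e+06)
= 6.626e-34 / 2.4787e-20
= 2.6731e-14 m

2.6731e-14


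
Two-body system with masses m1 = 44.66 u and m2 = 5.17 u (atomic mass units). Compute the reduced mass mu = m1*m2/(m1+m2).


mu = m1 * m2 / (m1 + m2)
= 44.66 * 5.17 / (44.66 + 5.17)
= 230.8922 / 49.83
= 4.6336 u

4.6336


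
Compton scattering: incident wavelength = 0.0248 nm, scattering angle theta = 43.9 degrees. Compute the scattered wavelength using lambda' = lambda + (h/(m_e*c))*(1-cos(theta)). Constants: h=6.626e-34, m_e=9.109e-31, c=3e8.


Compton wavelength: h/(m_e*c) = 2.4247e-12 m
d_lambda = 2.4247e-12 * (1 - cos(43.9 deg))
= 2.4247e-12 * 0.279449
= 6.7758e-13 m = 0.000678 nm
lambda' = 0.0248 + 0.000678
= 0.025478 nm

0.025478


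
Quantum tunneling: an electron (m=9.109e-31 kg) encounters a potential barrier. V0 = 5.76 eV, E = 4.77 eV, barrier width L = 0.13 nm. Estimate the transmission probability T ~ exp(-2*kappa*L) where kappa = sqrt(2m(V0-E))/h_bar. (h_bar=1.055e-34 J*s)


V0 - E = 0.99 eV = 1.5860e-19 J
kappa = sqrt(2 * m * (V0-E)) / h_bar
= sqrt(2 * 9.109e-31 * 1.5860e-19) / 1.055e-34
= 5.0950e+09 /m
2*kappa*L = 2 * 5.0950e+09 * 0.13e-9
= 1.3247
T = exp(-1.3247) = 2.658806e-01

2.658806e-01


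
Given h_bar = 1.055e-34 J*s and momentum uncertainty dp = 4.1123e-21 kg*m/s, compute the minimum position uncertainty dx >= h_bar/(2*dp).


dx = h_bar / (2 * dp)
= 1.055e-34 / (2 * 4.1123e-21)
= 1.055e-34 / 8.2246e-21
= 1.2827e-14 m

1.2827e-14


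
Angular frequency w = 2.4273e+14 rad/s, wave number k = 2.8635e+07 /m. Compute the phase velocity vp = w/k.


vp = w / k
= 2.4273e+14 / 2.8635e+07
= 8.4767e+06 m/s

8.4767e+06


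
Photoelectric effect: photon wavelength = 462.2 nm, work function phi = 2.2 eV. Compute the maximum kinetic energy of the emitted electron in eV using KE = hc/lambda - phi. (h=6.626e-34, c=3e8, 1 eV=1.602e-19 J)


E_photon = hc / lambda
= (6.626e-34)(3e8) / (462.2e-9)
= 4.3007e-19 J
= 2.6846 eV
KE = E_photon - phi
= 2.6846 - 2.2
= 0.4846 eV

0.4846


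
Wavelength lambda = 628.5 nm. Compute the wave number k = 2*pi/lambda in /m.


k = 2 * pi / lambda
= 6.2832 / (628.5e-9)
= 6.2832 / 6.2850e-07
= 9.9971e+06 /m

9.9971e+06


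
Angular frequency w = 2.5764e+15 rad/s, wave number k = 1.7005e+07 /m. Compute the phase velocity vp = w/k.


vp = w / k
= 2.5764e+15 / 1.7005e+07
= 1.5151e+08 m/s

1.5151e+08


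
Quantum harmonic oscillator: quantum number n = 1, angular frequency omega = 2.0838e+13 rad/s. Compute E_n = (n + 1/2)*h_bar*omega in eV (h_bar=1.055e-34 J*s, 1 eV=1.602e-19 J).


E = (n + 1/2) * h_bar * omega
= (1 + 0.5) * 1.055e-34 * 2.0838e+13
= 1.5 * 2.1984e-21
= 3.2976e-21 J
= 0.0206 eV

0.0206


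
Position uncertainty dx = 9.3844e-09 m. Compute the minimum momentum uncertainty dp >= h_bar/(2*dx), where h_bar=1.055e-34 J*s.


dp = h_bar / (2 * dx)
= 1.055e-34 / (2 * 9.3844e-09)
= 1.055e-34 / 1.8769e-08
= 5.6210e-27 kg*m/s

5.6210e-27


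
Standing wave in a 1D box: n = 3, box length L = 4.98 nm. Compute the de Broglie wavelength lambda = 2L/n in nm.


lambda = 2L / n
= 2 * 4.98 / 3
= 9.96 / 3
= 3.32 nm

3.32


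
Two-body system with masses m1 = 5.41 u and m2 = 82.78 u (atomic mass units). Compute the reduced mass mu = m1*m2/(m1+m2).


mu = m1 * m2 / (m1 + m2)
= 5.41 * 82.78 / (5.41 + 82.78)
= 447.8398 / 88.19
= 5.0781 u

5.0781


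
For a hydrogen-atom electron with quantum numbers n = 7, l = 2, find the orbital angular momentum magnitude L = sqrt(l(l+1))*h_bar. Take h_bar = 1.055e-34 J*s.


L = sqrt(l*(l+1)) * h_bar
= sqrt(2 * 3) * 1.055e-34
= sqrt(6) * 1.055e-34
= 2.4495 * 1.055e-34
= 2.5842e-34 J*s

2.5842e-34


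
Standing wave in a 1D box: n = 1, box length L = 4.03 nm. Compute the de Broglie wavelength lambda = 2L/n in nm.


lambda = 2L / n
= 2 * 4.03 / 1
= 8.06 / 1
= 8.06 nm

8.06


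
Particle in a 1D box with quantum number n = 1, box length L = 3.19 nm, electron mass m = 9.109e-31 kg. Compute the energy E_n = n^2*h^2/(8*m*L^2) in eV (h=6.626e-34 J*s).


E = n^2 * h^2 / (8 * m * L^2)
= 1^2 * (6.626e-34)^2 / (8 * 9.109e-31 * (3.19e-9)^2)
= 1 * 4.3904e-67 / (8 * 9.109e-31 * 1.0176e-17)
= 5.9205e-21 J
= 0.037 eV

0.037


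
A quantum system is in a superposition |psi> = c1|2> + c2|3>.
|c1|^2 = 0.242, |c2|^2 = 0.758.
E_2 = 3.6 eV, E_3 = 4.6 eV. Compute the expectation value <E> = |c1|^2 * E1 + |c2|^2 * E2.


<E> = |c1|^2 * E1 + |c2|^2 * E2
= 0.242 * 3.6 + 0.758 * 4.6
= 0.8712 + 3.4868
= 4.358 eV

4.358


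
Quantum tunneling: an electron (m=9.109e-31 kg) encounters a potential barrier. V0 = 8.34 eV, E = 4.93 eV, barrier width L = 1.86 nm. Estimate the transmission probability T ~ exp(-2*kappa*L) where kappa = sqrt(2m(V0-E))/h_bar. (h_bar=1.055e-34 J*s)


V0 - E = 3.41 eV = 5.4628e-19 J
kappa = sqrt(2 * m * (V0-E)) / h_bar
= sqrt(2 * 9.109e-31 * 5.4628e-19) / 1.055e-34
= 9.4560e+09 /m
2*kappa*L = 2 * 9.4560e+09 * 1.86e-9
= 35.1762
T = exp(-35.1762) = 5.286376e-16

5.286376e-16


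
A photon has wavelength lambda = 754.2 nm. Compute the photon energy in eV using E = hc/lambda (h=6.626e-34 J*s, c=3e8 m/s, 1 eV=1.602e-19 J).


E = hc / lambda
= (6.626e-34)(3e8) / (754.2e-9)
= 1.9878e-25 / 7.5420e-07
= 2.6356e-19 J
Converting to eV: 2.6356e-19 / 1.602e-19
= 1.6452 eV

1.6452


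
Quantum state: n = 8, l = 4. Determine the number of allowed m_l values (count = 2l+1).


m_l ranges from -l to +l in integer steps
So m_l goes from -4 to +4
Count = 2l + 1 = 2*4 + 1
= 9

9


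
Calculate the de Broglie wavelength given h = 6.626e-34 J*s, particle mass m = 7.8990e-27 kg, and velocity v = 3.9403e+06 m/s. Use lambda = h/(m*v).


lambda = h / (m * v)
= 6.626e-34 / (7.8990e-27 * 3.9403e+06)
= 6.626e-34 / 3.1124e-20
= 2.1289e-14 m

2.1289e-14


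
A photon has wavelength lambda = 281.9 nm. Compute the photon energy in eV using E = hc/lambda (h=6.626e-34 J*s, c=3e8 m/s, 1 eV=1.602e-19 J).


E = hc / lambda
= (6.626e-34)(3e8) / (281.9e-9)
= 1.9878e-25 / 2.8190e-07
= 7.0514e-19 J
Converting to eV: 7.0514e-19 / 1.602e-19
= 4.4016 eV

4.4016


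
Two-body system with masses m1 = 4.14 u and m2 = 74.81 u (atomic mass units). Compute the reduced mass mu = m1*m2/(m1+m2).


mu = m1 * m2 / (m1 + m2)
= 4.14 * 74.81 / (4.14 + 74.81)
= 309.7134 / 78.95
= 3.9229 u

3.9229


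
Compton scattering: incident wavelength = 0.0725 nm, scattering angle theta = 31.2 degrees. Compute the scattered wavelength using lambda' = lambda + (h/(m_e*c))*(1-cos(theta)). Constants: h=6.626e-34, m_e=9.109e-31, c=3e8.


Compton wavelength: h/(m_e*c) = 2.4247e-12 m
d_lambda = 2.4247e-12 * (1 - cos(31.2 deg))
= 2.4247e-12 * 0.144636
= 3.5070e-13 m = 0.000351 nm
lambda' = 0.0725 + 0.000351
= 0.072851 nm

0.072851


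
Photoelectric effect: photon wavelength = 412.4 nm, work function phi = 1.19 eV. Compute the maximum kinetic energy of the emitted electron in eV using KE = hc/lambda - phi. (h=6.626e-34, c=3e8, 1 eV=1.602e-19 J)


E_photon = hc / lambda
= (6.626e-34)(3e8) / (412.4e-9)
= 4.8201e-19 J
= 3.0088 eV
KE = E_photon - phi
= 3.0088 - 1.19
= 1.8188 eV

1.8188


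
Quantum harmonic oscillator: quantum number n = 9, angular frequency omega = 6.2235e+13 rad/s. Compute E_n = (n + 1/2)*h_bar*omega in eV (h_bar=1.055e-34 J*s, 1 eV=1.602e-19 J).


E = (n + 1/2) * h_bar * omega
= (9 + 0.5) * 1.055e-34 * 6.2235e+13
= 9.5 * 6.5658e-21
= 6.2375e-20 J
= 0.3894 eV

0.3894


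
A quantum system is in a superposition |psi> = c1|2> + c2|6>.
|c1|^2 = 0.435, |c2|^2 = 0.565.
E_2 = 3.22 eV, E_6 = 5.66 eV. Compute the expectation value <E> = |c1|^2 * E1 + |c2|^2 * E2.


<E> = |c1|^2 * E1 + |c2|^2 * E2
= 0.435 * 3.22 + 0.565 * 5.66
= 1.4007 + 3.1979
= 4.5986 eV

4.5986


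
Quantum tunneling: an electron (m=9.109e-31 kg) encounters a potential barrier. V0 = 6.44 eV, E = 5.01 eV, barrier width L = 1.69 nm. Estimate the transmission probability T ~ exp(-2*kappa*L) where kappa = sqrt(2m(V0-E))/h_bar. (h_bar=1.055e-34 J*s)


V0 - E = 1.43 eV = 2.2909e-19 J
kappa = sqrt(2 * m * (V0-E)) / h_bar
= sqrt(2 * 9.109e-31 * 2.2909e-19) / 1.055e-34
= 6.1235e+09 /m
2*kappa*L = 2 * 6.1235e+09 * 1.69e-9
= 20.6973
T = exp(-20.6973) = 1.026298e-09

1.026298e-09


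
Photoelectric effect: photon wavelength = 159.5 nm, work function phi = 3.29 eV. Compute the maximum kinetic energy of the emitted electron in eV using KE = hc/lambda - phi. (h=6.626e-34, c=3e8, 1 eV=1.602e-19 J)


E_photon = hc / lambda
= (6.626e-34)(3e8) / (159.5e-9)
= 1.2463e-18 J
= 7.7795 eV
KE = E_photon - phi
= 7.7795 - 3.29
= 4.4895 eV

4.4895


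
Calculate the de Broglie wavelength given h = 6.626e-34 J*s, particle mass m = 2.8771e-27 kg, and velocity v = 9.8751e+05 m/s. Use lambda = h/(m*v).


lambda = h / (m * v)
= 6.626e-34 / (2.8771e-27 * 9.8751e+05)
= 6.626e-34 / 2.8412e-21
= 2.3321e-13 m

2.3321e-13


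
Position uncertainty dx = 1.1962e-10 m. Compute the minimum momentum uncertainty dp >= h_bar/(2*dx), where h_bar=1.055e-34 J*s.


dp = h_bar / (2 * dx)
= 1.055e-34 / (2 * 1.1962e-10)
= 1.055e-34 / 2.3924e-10
= 4.4098e-25 kg*m/s

4.4098e-25


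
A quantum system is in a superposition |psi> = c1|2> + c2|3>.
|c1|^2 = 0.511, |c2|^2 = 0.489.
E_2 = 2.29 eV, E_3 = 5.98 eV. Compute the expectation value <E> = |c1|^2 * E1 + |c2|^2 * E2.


<E> = |c1|^2 * E1 + |c2|^2 * E2
= 0.511 * 2.29 + 0.489 * 5.98
= 1.1702 + 2.9242
= 4.0944 eV

4.0944


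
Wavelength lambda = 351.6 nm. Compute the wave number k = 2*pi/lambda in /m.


k = 2 * pi / lambda
= 6.2832 / (351.6e-9)
= 6.2832 / 3.5160e-07
= 1.7870e+07 /m

1.7870e+07


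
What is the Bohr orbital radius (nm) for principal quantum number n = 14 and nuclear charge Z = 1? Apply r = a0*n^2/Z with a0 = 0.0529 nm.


r = a0 * n^2 / Z
= 0.0529 * 14^2 / 1
= 0.0529 * 196 / 1
= 10.3684 nm

10.3684


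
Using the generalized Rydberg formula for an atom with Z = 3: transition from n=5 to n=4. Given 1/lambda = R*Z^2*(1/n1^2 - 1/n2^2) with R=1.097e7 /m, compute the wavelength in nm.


1/lambda = R * Z^2 * (1/n1^2 - 1/n2^2)
= 1.097e7 * 3^2 * (1/4^2 - 1/5^2)
= 1.097e7 * 9 * (0.0625 - 0.04)
= 2.2214e+06 /m
lambda = 1 / 2.2214e+06
= 450.1615 nm

450.1615


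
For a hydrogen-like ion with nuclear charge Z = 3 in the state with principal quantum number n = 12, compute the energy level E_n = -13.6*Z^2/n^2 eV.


E_n = -13.6 * Z^2 / n^2
= -13.6 * 3^2 / 12^2
= -13.6 * 9 / 144
= -0.85 eV

-0.85


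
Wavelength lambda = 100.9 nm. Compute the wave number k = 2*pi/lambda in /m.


k = 2 * pi / lambda
= 6.2832 / (100.9e-9)
= 6.2832 / 1.0090e-07
= 6.2271e+07 /m

6.2271e+07


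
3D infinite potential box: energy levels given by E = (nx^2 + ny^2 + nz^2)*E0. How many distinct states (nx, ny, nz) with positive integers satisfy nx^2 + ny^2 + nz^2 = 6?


Enumerate all (nx, ny, nz) with nx^2 + ny^2 + nz^2 = 6:
(1,1,2)
(1,2,1)
(2,1,1)
Total degeneracy = 3

3


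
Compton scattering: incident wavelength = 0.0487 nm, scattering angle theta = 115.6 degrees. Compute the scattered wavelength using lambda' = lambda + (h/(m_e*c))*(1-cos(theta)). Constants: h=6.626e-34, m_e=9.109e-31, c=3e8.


Compton wavelength: h/(m_e*c) = 2.4247e-12 m
d_lambda = 2.4247e-12 * (1 - cos(115.6 deg))
= 2.4247e-12 * 1.432086
= 3.4724e-12 m = 0.003472 nm
lambda' = 0.0487 + 0.003472
= 0.052172 nm

0.052172


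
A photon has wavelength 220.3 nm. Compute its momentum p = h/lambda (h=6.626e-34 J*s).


p = h / lambda
= 6.626e-34 / (220.3e-9)
= 6.626e-34 / 2.2030e-07
= 3.0077e-27 kg*m/s

3.0077e-27


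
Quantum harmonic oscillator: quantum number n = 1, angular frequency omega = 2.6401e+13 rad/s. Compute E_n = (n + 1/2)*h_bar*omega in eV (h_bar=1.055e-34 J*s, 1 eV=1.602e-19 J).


E = (n + 1/2) * h_bar * omega
= (1 + 0.5) * 1.055e-34 * 2.6401e+13
= 1.5 * 2.7853e-21
= 4.1780e-21 J
= 0.0261 eV

0.0261
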